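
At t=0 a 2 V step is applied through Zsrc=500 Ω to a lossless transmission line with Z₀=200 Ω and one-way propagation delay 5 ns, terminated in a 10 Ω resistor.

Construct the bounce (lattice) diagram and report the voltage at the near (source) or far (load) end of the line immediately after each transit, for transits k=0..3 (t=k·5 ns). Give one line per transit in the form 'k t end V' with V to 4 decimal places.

Γ_L=-0.904762, Γ_S=0.428571; launch V₁=2·200/700=0.571429
k=0 src: V=0.5714
k=1 load: inc=0.571429, refl=0.571429·-0.904762=-0.5170; V=0.000000+0.571429+-0.517007=0.0544
k=2 src: inc=-0.517007, refl=-0.517007·0.428571=-0.2216; V=0.571429+-0.517007+-0.221574=-0.1672
k=3 load: inc=-0.221574, refl=-0.221574·-0.904762=0.2005; V=0.054422+-0.221574+0.200472=0.0333

0 0 source 0.5714
1 5 load 0.0544
2 10 source -0.1672
3 15 load 0.0333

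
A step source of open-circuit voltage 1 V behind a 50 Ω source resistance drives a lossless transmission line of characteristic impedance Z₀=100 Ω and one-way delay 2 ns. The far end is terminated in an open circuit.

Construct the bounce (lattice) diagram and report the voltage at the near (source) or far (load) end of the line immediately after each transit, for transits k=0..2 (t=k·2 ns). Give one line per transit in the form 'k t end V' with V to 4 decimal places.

Γ_L=1.000000, Γ_S=-0.333333; launch V₁=1·100/150=0.666667
k=0 src: V=0.6667
k=1 load: inc=0.666667, refl=0.666667·1.000000=0.6667; V=0.000000+0.666667+0.666667=1.3333
k=2 src: inc=0.666667, refl=0.666667·-0.333333=-0.2222; V=0.666667+0.666667+-0.222222=1.1111

0 0 source 0.6667
1 2 load 1.3333
2 4 source 1.1111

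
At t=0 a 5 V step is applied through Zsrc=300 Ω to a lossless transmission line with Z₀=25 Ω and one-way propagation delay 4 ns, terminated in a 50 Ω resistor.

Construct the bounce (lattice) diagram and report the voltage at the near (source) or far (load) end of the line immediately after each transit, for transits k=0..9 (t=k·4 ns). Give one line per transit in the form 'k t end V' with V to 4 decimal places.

0 0 source 0.3846
1 4 load 0.5128
2 8 source 0.6213
3 12 load 0.6575
4 16 source 0.6881
5 20 load 0.6983
6 24 source 0.7069
7 28 load 0.7098
8 32 source 0.7122
9 36 load 0.7130

Γ_L=0.333333, Γ_S=0.846154; launch V₁=5·25/325=0.384615
k=0 src: V=0.3846
k=1 load: inc=0.384615, refl=0.384615·0.333333=0.1282; V=0.000000+0.384615+0.128205=0.5128
k=2 src: inc=0.128205, refl=0.128205·0.846154=0.1085; V=0.384615+0.128205+0.108481=0.6213
k=3 load: inc=0.108481, refl=0.108481·0.333333=0.0362; V=0.512821+0.108481+0.036160=0.6575
k=4 src: inc=0.036160, refl=0.036160·0.846154=0.0306; V=0.621302+0.036160+0.030597=0.6881
k=5 load: inc=0.030597, refl=0.030597·0.333333=0.0102; V=0.657462+0.030597+0.010199=0.6983
k=6 src: inc=0.010199, refl=0.010199·0.846154=0.0086; V=0.688059+0.010199+0.008630=0.7069
k=7 load: inc=0.008630, refl=0.008630·0.333333=0.0029; V=0.698259+0.008630+0.002877=0.7098
k=8 src: inc=0.002877, refl=0.002877·0.846154=0.0024; V=0.706889+0.002877+0.002434=0.7122
k=9 load: inc=0.002434, refl=0.002434·0.333333=0.0008; V=0.709765+0.002434+0.000811=0.7130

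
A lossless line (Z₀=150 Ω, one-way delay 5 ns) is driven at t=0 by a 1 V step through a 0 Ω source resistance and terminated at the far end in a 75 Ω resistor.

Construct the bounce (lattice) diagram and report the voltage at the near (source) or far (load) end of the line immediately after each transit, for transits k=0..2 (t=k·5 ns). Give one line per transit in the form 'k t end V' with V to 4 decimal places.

0 0 source 1.0000
1 5 load 0.6667
2 10 source 1.0000

Γ_L=-0.333333, Γ_S=-1.000000; launch V₁=1·150/150=1.000000
k=0 src: V=1.0000
k=1 load: inc=1.000000, refl=1.000000·-0.333333=-0.3333; V=0.000000+1.000000+-0.333333=0.6667
k=2 src: inc=-0.333333, refl=-0.333333·-1.000000=0.3333; V=1.000000+-0.333333+0.333333=1.0000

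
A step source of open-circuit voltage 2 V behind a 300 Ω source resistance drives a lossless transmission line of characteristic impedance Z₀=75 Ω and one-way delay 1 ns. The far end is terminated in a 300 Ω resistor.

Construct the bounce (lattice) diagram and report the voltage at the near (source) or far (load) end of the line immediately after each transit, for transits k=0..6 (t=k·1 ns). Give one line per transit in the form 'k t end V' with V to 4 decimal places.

0 0 source 0.4000
1 1 load 0.6400
2 2 source 0.7840
3 3 load 0.8704
4 4 source 0.9222
5 5 load 0.9533
6 6 source 0.9720

Γ_L=0.600000, Γ_S=0.600000; launch V₁=2·75/375=0.400000
k=0 src: V=0.4000
k=1 load: inc=0.400000, refl=0.400000·0.600000=0.2400; V=0.000000+0.400000+0.240000=0.6400
k=2 src: inc=0.240000, refl=0.240000·0.600000=0.1440; V=0.400000+0.240000+0.144000=0.7840
k=3 load: inc=0.144000, refl=0.144000·0.600000=0.0864; V=0.640000+0.144000+0.086400=0.8704
k=4 src: inc=0.086400, refl=0.086400·0.600000=0.0518; V=0.784000+0.086400+0.051840=0.9222
k=5 load: inc=0.051840, refl=0.051840·0.600000=0.0311; V=0.870400+0.051840+0.031104=0.9533
k=6 src: inc=0.031104, refl=0.031104·0.600000=0.0187; V=0.922240+0.031104+0.018662=0.9720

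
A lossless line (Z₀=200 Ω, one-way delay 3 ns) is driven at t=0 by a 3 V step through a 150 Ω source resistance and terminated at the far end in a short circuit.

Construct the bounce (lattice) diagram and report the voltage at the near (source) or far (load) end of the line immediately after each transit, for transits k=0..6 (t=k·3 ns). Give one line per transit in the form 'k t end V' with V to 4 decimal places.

0 0 source 1.7143
1 3 load 0.0000
2 6 source 0.2449
3 9 load 0.0000
4 12 source 0.0350
5 15 load 0.0000
6 18 source 0.0050

Γ_L=-1.000000, Γ_S=-0.142857; launch V₁=3·200/350=1.714286
k=0 src: V=1.7143
k=1 load: inc=1.714286, refl=1.714286·-1.000000=-1.7143; V=0.000000+1.714286+-1.714286=0.0000
k=2 src: inc=-1.714286, refl=-1.714286·-0.142857=0.2449; V=1.714286+-1.714286+0.244898=0.2449
k=3 load: inc=0.244898, refl=0.244898·-1.000000=-0.2449; V=0.000000+0.244898+-0.244898=0.0000
k=4 src: inc=-0.244898, refl=-0.244898·-0.142857=0.0350; V=0.244898+-0.244898+0.034985=0.0350
k=5 load: inc=0.034985, refl=0.034985·-1.000000=-0.0350; V=0.000000+0.034985+-0.034985=0.0000
k=6 src: inc=-0.034985, refl=-0.034985·-0.142857=0.0050; V=0.034985+-0.034985+0.004998=0.0050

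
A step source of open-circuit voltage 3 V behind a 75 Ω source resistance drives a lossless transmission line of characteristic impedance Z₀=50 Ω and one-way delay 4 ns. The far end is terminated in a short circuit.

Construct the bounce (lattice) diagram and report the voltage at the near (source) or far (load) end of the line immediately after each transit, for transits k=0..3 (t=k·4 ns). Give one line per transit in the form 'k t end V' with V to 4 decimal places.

0 0 source 1.2000
1 4 load 0.0000
2 8 source -0.2400
3 12 load 0.0000

Γ_L=-1.000000, Γ_S=0.200000; launch V₁=3·50/125=1.200000
k=0 src: V=1.2000
k=1 load: inc=1.200000, refl=1.200000·-1.000000=-1.2000; V=0.000000+1.200000+-1.200000=0.0000
k=2 src: inc=-1.200000, refl=-1.200000·0.200000=-0.2400; V=1.200000+-1.200000+-0.240000=-0.2400
k=3 load: inc=-0.240000, refl=-0.240000·-1.000000=0.2400; V=0.000000+-0.240000+0.240000=0.0000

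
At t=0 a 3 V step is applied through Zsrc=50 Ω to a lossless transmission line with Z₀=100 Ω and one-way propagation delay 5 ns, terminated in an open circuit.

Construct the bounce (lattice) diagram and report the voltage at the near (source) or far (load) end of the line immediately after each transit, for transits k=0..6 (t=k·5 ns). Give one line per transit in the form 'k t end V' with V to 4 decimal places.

Γ_L=1.000000, Γ_S=-0.333333; launch V₁=3·100/150=2.000000
k=0 src: V=2.0000
k=1 load: inc=2.000000, refl=2.000000·1.000000=2.0000; V=0.000000+2.000000+2.000000=4.0000
k=2 src: inc=2.000000, refl=2.000000·-0.333333=-0.6667; V=2.000000+2.000000+-0.666667=3.3333
k=3 load: inc=-0.666667, refl=-0.666667·1.000000=-0.6667; V=4.000000+-0.666667+-0.666667=2.6667
k=4 src: inc=-0.666667, refl=-0.666667·-0.333333=0.2222; V=3.333333+-0.666667+0.222222=2.8889
k=5 load: inc=0.222222, refl=0.222222·1.000000=0.2222; V=2.666667+0.222222+0.222222=3.1111
k=6 src: inc=0.222222, refl=0.222222·-0.333333=-0.0741; V=2.888889+0.222222+-0.074074=3.0370

0 0 source 2.0000
1 5 load 4.0000
2 10 source 3.3333
3 15 load 2.6667
4 20 source 2.8889
5 25 load 3.1111
6 30 source 3.0370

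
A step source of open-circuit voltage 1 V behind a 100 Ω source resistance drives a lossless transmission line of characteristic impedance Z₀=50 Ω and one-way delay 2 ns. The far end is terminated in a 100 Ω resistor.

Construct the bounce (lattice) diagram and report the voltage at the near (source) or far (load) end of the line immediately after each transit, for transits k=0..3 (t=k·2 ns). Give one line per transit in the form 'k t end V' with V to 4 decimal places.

Γ_L=0.333333, Γ_S=0.333333; launch V₁=1·50/150=0.333333
k=0 src: V=0.3333
k=1 load: inc=0.333333, refl=0.333333·0.333333=0.1111; V=0.000000+0.333333+0.111111=0.4444
k=2 src: inc=0.111111, refl=0.111111·0.333333=0.0370; V=0.333333+0.111111+0.037037=0.4815
k=3 load: inc=0.037037, refl=0.037037·0.333333=0.0123; V=0.444444+0.037037+0.012346=0.4938

0 0 source 0.3333
1 2 load 0.4444
2 4 source 0.4815
3 6 load 0.4938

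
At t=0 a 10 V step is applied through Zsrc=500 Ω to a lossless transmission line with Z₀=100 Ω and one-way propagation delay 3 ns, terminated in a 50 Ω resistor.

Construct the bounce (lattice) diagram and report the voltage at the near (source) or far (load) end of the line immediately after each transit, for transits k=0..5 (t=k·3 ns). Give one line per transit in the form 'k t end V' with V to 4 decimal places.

Γ_L=-0.333333, Γ_S=0.666667; launch V₁=10·100/600=1.666667
k=0 src: V=1.6667
k=1 load: inc=1.666667, refl=1.666667·-0.333333=-0.5556; V=0.000000+1.666667+-0.555556=1.1111
k=2 src: inc=-0.555556, refl=-0.555556·0.666667=-0.3704; V=1.666667+-0.555556+-0.370370=0.7407
k=3 load: inc=-0.370370, refl=-0.370370·-0.333333=0.1235; V=1.111111+-0.370370+0.123457=0.8642
k=4 src: inc=0.123457, refl=0.123457·0.666667=0.0823; V=0.740741+0.123457+0.082305=0.9465
k=5 load: inc=0.082305, refl=0.082305·-0.333333=-0.0274; V=0.864198+0.082305+-0.027435=0.9191

0 0 source 1.6667
1 3 load 1.1111
2 6 source 0.7407
3 9 load 0.8642
4 12 source 0.9465
5 15 load 0.9191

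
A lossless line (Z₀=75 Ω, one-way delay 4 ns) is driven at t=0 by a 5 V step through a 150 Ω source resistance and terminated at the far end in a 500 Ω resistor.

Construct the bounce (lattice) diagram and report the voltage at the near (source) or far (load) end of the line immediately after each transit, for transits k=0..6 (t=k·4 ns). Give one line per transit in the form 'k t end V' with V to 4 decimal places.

0 0 source 1.6667
1 4 load 2.8986
2 8 source 3.3092
3 12 load 3.6127
4 16 source 3.7139
5 20 load 3.7886
6 24 source 3.8136

Γ_L=0.739130, Γ_S=0.333333; launch V₁=5·75/225=1.666667
k=0 src: V=1.6667
k=1 load: inc=1.666667, refl=1.666667·0.739130=1.2319; V=0.000000+1.666667+1.231884=2.8986
k=2 src: inc=1.231884, refl=1.231884·0.333333=0.4106; V=1.666667+1.231884+0.410628=3.3092
k=3 load: inc=0.410628, refl=0.410628·0.739130=0.3035; V=2.898551+0.410628+0.303508=3.6127
k=4 src: inc=0.303508, refl=0.303508·0.333333=0.1012; V=3.309179+0.303508+0.101169=3.7139
k=5 load: inc=0.101169, refl=0.101169·0.739130=0.0748; V=3.612686+0.101169+0.074777=3.7886
k=6 src: inc=0.074777, refl=0.074777·0.333333=0.0249; V=3.713856+0.074777+0.024926=3.8136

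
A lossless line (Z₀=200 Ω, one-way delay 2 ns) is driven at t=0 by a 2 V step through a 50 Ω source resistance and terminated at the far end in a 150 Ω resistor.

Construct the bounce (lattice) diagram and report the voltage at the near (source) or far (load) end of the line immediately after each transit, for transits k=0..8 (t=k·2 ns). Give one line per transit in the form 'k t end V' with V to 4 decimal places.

Γ_L=-0.142857, Γ_S=-0.600000; launch V₁=2·200/250=1.600000
k=0 src: V=1.6000
k=1 load: inc=1.600000, refl=1.600000·-0.142857=-0.2286; V=0.000000+1.600000+-0.228571=1.3714
k=2 src: inc=-0.228571, refl=-0.228571·-0.600000=0.1371; V=1.600000+-0.228571+0.137143=1.5086
k=3 load: inc=0.137143, refl=0.137143·-0.142857=-0.0196; V=1.371429+0.137143+-0.019592=1.4890
k=4 src: inc=-0.019592, refl=-0.019592·-0.600000=0.0118; V=1.508571+-0.019592+0.011755=1.5007
k=5 load: inc=0.011755, refl=0.011755·-0.142857=-0.0017; V=1.488980+0.011755+-0.001679=1.4991
k=6 src: inc=-0.001679, refl=-0.001679·-0.600000=0.0010; V=1.500735+-0.001679+0.001008=1.5001
k=7 load: inc=0.001008, refl=0.001008·-0.142857=-0.0001; V=1.499055+0.001008+-0.000144=1.4999
k=8 src: inc=-0.000144, refl=-0.000144·-0.600000=0.0001; V=1.500063+-0.000144+0.000086=1.5000

0 0 source 1.6000
1 2 load 1.3714
2 4 source 1.5086
3 6 load 1.4890
4 8 source 1.5007
5 10 load 1.4991
6 12 source 1.5001
7 14 load 1.4999
8 16 source 1.5000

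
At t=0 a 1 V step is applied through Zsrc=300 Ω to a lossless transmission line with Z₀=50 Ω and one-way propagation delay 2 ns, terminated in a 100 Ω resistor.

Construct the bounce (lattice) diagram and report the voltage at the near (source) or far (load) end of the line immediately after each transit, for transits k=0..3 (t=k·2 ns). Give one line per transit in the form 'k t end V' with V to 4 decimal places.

Γ_L=0.333333, Γ_S=0.714286; launch V₁=1·50/350=0.142857
k=0 src: V=0.1429
k=1 load: inc=0.142857, refl=0.142857·0.333333=0.0476; V=0.000000+0.142857+0.047619=0.1905
k=2 src: inc=0.047619, refl=0.047619·0.714286=0.0340; V=0.142857+0.047619+0.034014=0.2245
k=3 load: inc=0.034014, refl=0.034014·0.333333=0.0113; V=0.190476+0.034014+0.011338=0.2358

0 0 source 0.1429
1 2 load 0.1905
2 4 source 0.2245
3 6 load 0.2358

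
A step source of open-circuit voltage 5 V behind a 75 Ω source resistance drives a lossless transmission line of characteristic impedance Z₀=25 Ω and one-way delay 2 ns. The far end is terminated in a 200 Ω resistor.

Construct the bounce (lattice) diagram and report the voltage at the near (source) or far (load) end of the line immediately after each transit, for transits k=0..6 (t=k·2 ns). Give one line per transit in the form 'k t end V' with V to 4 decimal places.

Γ_L=0.777778, Γ_S=0.500000; launch V₁=5·25/100=1.250000
k=0 src: V=1.2500
k=1 load: inc=1.250000, refl=1.250000·0.777778=0.9722; V=0.000000+1.250000+0.972222=2.2222
k=2 src: inc=0.972222, refl=0.972222·0.500000=0.4861; V=1.250000+0.972222+0.486111=2.7083
k=3 load: inc=0.486111, refl=0.486111·0.777778=0.3781; V=2.222222+0.486111+0.378086=3.0864
k=4 src: inc=0.378086, refl=0.378086·0.500000=0.1890; V=2.708333+0.378086+0.189043=3.2755
k=5 load: inc=0.189043, refl=0.189043·0.777778=0.1470; V=3.086420+0.189043+0.147034=3.4225
k=6 src: inc=0.147034, refl=0.147034·0.500000=0.0735; V=3.275463+0.147034+0.073517=3.4960

0 0 source 1.2500
1 2 load 2.2222
2 4 source 2.7083
3 6 load 3.0864
4 8 source 3.2755
5 10 load 3.4225
6 12 source 3.4960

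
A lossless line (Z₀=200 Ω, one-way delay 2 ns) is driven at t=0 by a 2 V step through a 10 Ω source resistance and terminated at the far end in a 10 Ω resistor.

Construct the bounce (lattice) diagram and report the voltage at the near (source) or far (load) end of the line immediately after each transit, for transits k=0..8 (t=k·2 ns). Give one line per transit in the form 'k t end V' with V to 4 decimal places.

0 0 source 1.9048
1 2 load 0.1814
2 4 source 1.7406
3 6 load 0.3299
4 8 source 1.6063
5 10 load 0.4515
6 12 source 1.4963
7 14 load 0.5510
8 16 source 1.4063

Γ_L=-0.904762, Γ_S=-0.904762; launch V₁=2·200/210=1.904762
k=0 src: V=1.9048
k=1 load: inc=1.904762, refl=1.904762·-0.904762=-1.7234; V=0.000000+1.904762+-1.723356=0.1814
k=2 src: inc=-1.723356, refl=-1.723356·-0.904762=1.5592; V=1.904762+-1.723356+1.559227=1.7406
k=3 load: inc=1.559227, refl=1.559227·-0.904762=-1.4107; V=0.181406+1.559227+-1.410729=0.3299
k=4 src: inc=-1.410729, refl=-1.410729·-0.904762=1.2764; V=1.740633+-1.410729+1.276374=1.6063
k=5 load: inc=1.276374, refl=1.276374·-0.904762=-1.1548; V=0.329904+1.276374+-1.154814=0.4515
k=6 src: inc=-1.154814, refl=-1.154814·-0.904762=1.0448; V=1.606278+-1.154814+1.044832=1.4963
k=7 load: inc=1.044832, refl=1.044832·-0.904762=-0.9453; V=0.451463+1.044832+-0.945324=0.5510
k=8 src: inc=-0.945324, refl=-0.945324·-0.904762=0.8553; V=1.496295+-0.945324+0.855293=1.4063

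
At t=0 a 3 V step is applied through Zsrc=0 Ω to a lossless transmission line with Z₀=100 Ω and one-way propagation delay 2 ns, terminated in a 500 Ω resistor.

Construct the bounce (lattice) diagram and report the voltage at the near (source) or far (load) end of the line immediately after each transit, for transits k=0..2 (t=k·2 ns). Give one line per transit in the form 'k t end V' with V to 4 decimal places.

0 0 source 3.0000
1 2 load 5.0000
2 4 source 3.0000

Γ_L=0.666667, Γ_S=-1.000000; launch V₁=3·100/100=3.000000
k=0 src: V=3.0000
k=1 load: inc=3.000000, refl=3.000000·0.666667=2.0000; V=0.000000+3.000000+2.000000=5.0000
k=2 src: inc=2.000000, refl=2.000000·-1.000000=-2.0000; V=3.000000+2.000000+-2.000000=3.0000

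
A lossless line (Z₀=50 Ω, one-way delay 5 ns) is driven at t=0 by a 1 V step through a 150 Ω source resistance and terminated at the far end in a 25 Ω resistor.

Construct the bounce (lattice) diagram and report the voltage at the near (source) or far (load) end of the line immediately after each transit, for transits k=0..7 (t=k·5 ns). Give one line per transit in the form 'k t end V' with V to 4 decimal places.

Γ_L=-0.333333, Γ_S=0.500000; launch V₁=1·50/200=0.250000
k=0 src: V=0.2500
k=1 load: inc=0.250000, refl=0.250000·-0.333333=-0.0833; V=0.000000+0.250000+-0.083333=0.1667
k=2 src: inc=-0.083333, refl=-0.083333·0.500000=-0.0417; V=0.250000+-0.083333+-0.041667=0.1250
k=3 load: inc=-0.041667, refl=-0.041667·-0.333333=0.0139; V=0.166667+-0.041667+0.013889=0.1389
k=4 src: inc=0.013889, refl=0.013889·0.500000=0.0069; V=0.125000+0.013889+0.006944=0.1458
k=5 load: inc=0.006944, refl=0.006944·-0.333333=-0.0023; V=0.138889+0.006944+-0.002315=0.1435
k=6 src: inc=-0.002315, refl=-0.002315·0.500000=-0.0012; V=0.145833+-0.002315+-0.001157=0.1424
k=7 load: inc=-0.001157, refl=-0.001157·-0.333333=0.0004; V=0.143519+-0.001157+0.000386=0.1427

0 0 source 0.2500
1 5 load 0.1667
2 10 source 0.1250
3 15 load 0.1389
4 20 source 0.1458
5 25 load 0.1435
6 30 source 0.1424
7 35 load 0.1427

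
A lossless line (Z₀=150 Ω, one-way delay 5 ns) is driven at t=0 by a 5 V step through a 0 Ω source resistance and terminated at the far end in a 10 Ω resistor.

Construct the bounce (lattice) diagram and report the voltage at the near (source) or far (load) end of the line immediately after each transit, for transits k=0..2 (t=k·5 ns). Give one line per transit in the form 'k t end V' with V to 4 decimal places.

Γ_L=-0.875000, Γ_S=-1.000000; launch V₁=5·150/150=5.000000
k=0 src: V=5.0000
k=1 load: inc=5.000000, refl=5.000000·-0.875000=-4.3750; V=0.000000+5.000000+-4.375000=0.6250
k=2 src: inc=-4.375000, refl=-4.375000·-1.000000=4.3750; V=5.000000+-4.375000+4.375000=5.0000

0 0 source 5.0000
1 5 load 0.6250
2 10 source 5.0000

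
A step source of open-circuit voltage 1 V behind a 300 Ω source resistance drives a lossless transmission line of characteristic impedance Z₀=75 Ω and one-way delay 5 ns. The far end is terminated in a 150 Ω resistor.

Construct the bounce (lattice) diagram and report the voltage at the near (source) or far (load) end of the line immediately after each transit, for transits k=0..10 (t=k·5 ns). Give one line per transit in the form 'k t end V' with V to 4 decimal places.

Γ_L=0.333333, Γ_S=0.600000; launch V₁=1·75/375=0.200000
k=0 src: V=0.2000
k=1 load: inc=0.200000, refl=0.200000·0.333333=0.0667; V=0.000000+0.200000+0.066667=0.2667
k=2 src: inc=0.066667, refl=0.066667·0.600000=0.0400; V=0.200000+0.066667+0.040000=0.3067
k=3 load: inc=0.040000, refl=0.040000·0.333333=0.0133; V=0.266667+0.040000+0.013333=0.3200
k=4 src: inc=0.013333, refl=0.013333·0.600000=0.0080; V=0.306667+0.013333+0.008000=0.3280
k=5 load: inc=0.008000, refl=0.008000·0.333333=0.0027; V=0.320000+0.008000+0.002667=0.3307
k=6 src: inc=0.002667, refl=0.002667·0.600000=0.0016; V=0.328000+0.002667+0.001600=0.3323
k=7 load: inc=0.001600, refl=0.001600·0.333333=0.0005; V=0.330667+0.001600+0.000533=0.3328
k=8 src: inc=0.000533, refl=0.000533·0.600000=0.0003; V=0.332267+0.000533+0.000320=0.3331
k=9 load: inc=0.000320, refl=0.000320·0.333333=0.0001; V=0.332800+0.000320+0.000107=0.3332
k=10 src: inc=0.000107, refl=0.000107·0.600000=0.0001; V=0.333120+0.000107+0.000064=0.3333

0 0 source 0.2000
1 5 load 0.2667
2 10 source 0.3067
3 15 load 0.3200
4 20 source 0.3280
5 25 load 0.3307
6 30 source 0.3323
7 35 load 0.3328
8 40 source 0.3331
9 45 load 0.3332
10 50 source 0.3333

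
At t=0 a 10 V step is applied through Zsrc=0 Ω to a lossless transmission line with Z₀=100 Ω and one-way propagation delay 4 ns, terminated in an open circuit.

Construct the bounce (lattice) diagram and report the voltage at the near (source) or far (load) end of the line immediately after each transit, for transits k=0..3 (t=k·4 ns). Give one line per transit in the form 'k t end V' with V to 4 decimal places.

Γ_L=1.000000, Γ_S=-1.000000; launch V₁=10·100/100=10.000000
k=0 src: V=10.0000
k=1 load: inc=10.000000, refl=10.000000·1.000000=10.0000; V=0.000000+10.000000+10.000000=20.0000
k=2 src: inc=10.000000, refl=10.000000·-1.000000=-10.0000; V=10.000000+10.000000+-10.000000=10.0000
k=3 load: inc=-10.000000, refl=-10.000000·1.000000=-10.0000; V=20.000000+-10.000000+-10.000000=0.0000

0 0 source 10.0000
1 4 load 20.0000
2 8 source 10.0000
3 12 load 0.0000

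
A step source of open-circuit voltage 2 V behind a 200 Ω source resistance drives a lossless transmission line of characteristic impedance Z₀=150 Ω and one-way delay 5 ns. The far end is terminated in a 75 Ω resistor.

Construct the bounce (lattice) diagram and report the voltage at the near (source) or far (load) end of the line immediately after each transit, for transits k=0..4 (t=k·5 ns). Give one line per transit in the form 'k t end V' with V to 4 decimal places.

0 0 source 0.8571
1 5 load 0.5714
2 10 source 0.5306
3 15 load 0.5442
4 20 source 0.5462

Γ_L=-0.333333, Γ_S=0.142857; launch V₁=2·150/350=0.857143
k=0 src: V=0.8571
k=1 load: inc=0.857143, refl=0.857143·-0.333333=-0.2857; V=0.000000+0.857143+-0.285714=0.5714
k=2 src: inc=-0.285714, refl=-0.285714·0.142857=-0.0408; V=0.857143+-0.285714+-0.040816=0.5306
k=3 load: inc=-0.040816, refl=-0.040816·-0.333333=0.0136; V=0.571429+-0.040816+0.013605=0.5442
k=4 src: inc=0.013605, refl=0.013605·0.142857=0.0019; V=0.530612+0.013605+0.001944=0.5462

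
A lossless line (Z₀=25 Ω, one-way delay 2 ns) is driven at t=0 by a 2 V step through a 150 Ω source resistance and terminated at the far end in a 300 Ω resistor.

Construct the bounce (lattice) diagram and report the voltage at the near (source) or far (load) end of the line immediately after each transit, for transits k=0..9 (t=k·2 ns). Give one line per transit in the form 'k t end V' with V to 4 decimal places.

Γ_L=0.846154, Γ_S=0.714286; launch V₁=2·25/175=0.285714
k=0 src: V=0.2857
k=1 load: inc=0.285714, refl=0.285714·0.846154=0.2418; V=0.000000+0.285714+0.241758=0.5275
k=2 src: inc=0.241758, refl=0.241758·0.714286=0.1727; V=0.285714+0.241758+0.172684=0.7002
k=3 load: inc=0.172684, refl=0.172684·0.846154=0.1461; V=0.527473+0.172684+0.146118=0.8463
k=4 src: inc=0.146118, refl=0.146118·0.714286=0.1044; V=0.700157+0.146118+0.104370=0.9506
k=5 load: inc=0.104370, refl=0.104370·0.846154=0.0883; V=0.846275+0.104370+0.088313=1.0390
k=6 src: inc=0.088313, refl=0.088313·0.714286=0.0631; V=0.950644+0.088313+0.063081=1.1020
k=7 load: inc=0.063081, refl=0.063081·0.846154=0.0534; V=1.038957+0.063081+0.053376=1.1554
k=8 src: inc=0.053376, refl=0.053376·0.714286=0.0381; V=1.102038+0.053376+0.038126=1.1935
k=9 load: inc=0.038126, refl=0.038126·0.846154=0.0323; V=1.155414+0.038126+0.032260=1.2258

0 0 source 0.2857
1 2 load 0.5275
2 4 source 0.7002
3 6 load 0.8463
4 8 source 0.9506
5 10 load 1.0390
6 12 source 1.1020
7 14 load 1.1554
8 16 source 1.1935
9 18 load 1.2258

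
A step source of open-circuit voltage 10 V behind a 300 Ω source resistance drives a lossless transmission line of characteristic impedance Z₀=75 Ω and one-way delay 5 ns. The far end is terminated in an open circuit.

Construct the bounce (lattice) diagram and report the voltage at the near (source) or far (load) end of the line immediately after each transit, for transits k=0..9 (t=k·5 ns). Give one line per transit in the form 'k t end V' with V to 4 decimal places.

Γ_L=1.000000, Γ_S=0.600000; launch V₁=10·75/375=2.000000
k=0 src: V=2.0000
k=1 load: inc=2.000000, refl=2.000000·1.000000=2.0000; V=0.000000+2.000000+2.000000=4.0000
k=2 src: inc=2.000000, refl=2.000000·0.600000=1.2000; V=2.000000+2.000000+1.200000=5.2000
k=3 load: inc=1.200000, refl=1.200000·1.000000=1.2000; V=4.000000+1.200000+1.200000=6.4000
k=4 src: inc=1.200000, refl=1.200000·0.600000=0.7200; V=5.200000+1.200000+0.720000=7.1200
k=5 load: inc=0.720000, refl=0.720000·1.000000=0.7200; V=6.400000+0.720000+0.720000=7.8400
k=6 src: inc=0.720000, refl=0.720000·0.600000=0.4320; V=7.120000+0.720000+0.432000=8.2720
k=7 load: inc=0.432000, refl=0.432000·1.000000=0.4320; V=7.840000+0.432000+0.432000=8.7040
k=8 src: inc=0.432000, refl=0.432000·0.600000=0.2592; V=8.272000+0.432000+0.259200=8.9632
k=9 load: inc=0.259200, refl=0.259200·1.000000=0.2592; V=8.704000+0.259200+0.259200=9.2224

0 0 source 2.0000
1 5 load 4.0000
2 10 source 5.2000
3 15 load 6.4000
4 20 source 7.1200
5 25 load 7.8400
6 30 source 8.2720
7 35 load 8.7040
8 40 source 8.9632
9 45 load 9.2224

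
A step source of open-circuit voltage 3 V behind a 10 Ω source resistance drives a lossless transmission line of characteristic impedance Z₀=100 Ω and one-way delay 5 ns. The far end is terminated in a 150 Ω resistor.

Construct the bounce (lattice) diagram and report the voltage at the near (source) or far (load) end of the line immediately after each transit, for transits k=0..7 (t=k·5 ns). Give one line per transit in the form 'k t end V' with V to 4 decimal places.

0 0 source 2.7273
1 5 load 3.2727
2 10 source 2.8264
3 15 load 2.7372
4 20 source 2.8102
5 25 load 2.8248
6 30 source 2.8129
7 35 load 2.8105

Γ_L=0.200000, Γ_S=-0.818182; launch V₁=3·100/110=2.727273
k=0 src: V=2.7273
k=1 load: inc=2.727273, refl=2.727273·0.200000=0.5455; V=0.000000+2.727273+0.545455=3.2727
k=2 src: inc=0.545455, refl=0.545455·-0.818182=-0.4463; V=2.727273+0.545455+-0.446281=2.8264
k=3 load: inc=-0.446281, refl=-0.446281·0.200000=-0.0893; V=3.272727+-0.446281+-0.089256=2.7372
k=4 src: inc=-0.089256, refl=-0.089256·-0.818182=0.0730; V=2.826446+-0.089256+0.073028=2.8102
k=5 load: inc=0.073028, refl=0.073028·0.200000=0.0146; V=2.737190+0.073028+0.014606=2.8248
k=6 src: inc=0.014606, refl=0.014606·-0.818182=-0.0120; V=2.810218+0.014606+-0.011950=2.8129
k=7 load: inc=-0.011950, refl=-0.011950·0.200000=-0.0024; V=2.824823+-0.011950+-0.002390=2.8105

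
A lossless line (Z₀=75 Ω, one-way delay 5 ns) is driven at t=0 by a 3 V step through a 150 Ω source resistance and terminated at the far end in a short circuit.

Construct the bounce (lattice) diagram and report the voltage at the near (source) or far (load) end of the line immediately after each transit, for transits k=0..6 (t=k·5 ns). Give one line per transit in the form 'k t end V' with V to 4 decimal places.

Γ_L=-1.000000, Γ_S=0.333333; launch V₁=3·75/225=1.000000
k=0 src: V=1.0000
k=1 load: inc=1.000000, refl=1.000000·-1.000000=-1.0000; V=0.000000+1.000000+-1.000000=0.0000
k=2 src: inc=-1.000000, refl=-1.000000·0.333333=-0.3333; V=1.000000+-1.000000+-0.333333=-0.3333
k=3 load: inc=-0.333333, refl=-0.333333·-1.000000=0.3333; V=0.000000+-0.333333+0.333333=0.0000
k=4 src: inc=0.333333, refl=0.333333·0.333333=0.1111; V=-0.333333+0.333333+0.111111=0.1111
k=5 load: inc=0.111111, refl=0.111111·-1.000000=-0.1111; V=0.000000+0.111111+-0.111111=0.0000
k=6 src: inc=-0.111111, refl=-0.111111·0.333333=-0.0370; V=0.111111+-0.111111+-0.037037=-0.0370

0 0 source 1.0000
1 5 load 0.0000
2 10 source -0.3333
3 15 load 0.0000
4 20 source 0.1111
5 25 load 0.0000
6 30 source -0.0370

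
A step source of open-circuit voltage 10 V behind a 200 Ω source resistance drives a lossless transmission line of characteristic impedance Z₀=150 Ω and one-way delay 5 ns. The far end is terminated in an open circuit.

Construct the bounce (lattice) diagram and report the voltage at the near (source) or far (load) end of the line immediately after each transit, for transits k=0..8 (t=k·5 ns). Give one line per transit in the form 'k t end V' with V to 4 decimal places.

0 0 source 4.2857
1 5 load 8.5714
2 10 source 9.1837
3 15 load 9.7959
4 20 source 9.8834
5 25 load 9.9708
6 30 source 9.9833
7 35 load 9.9958
8 40 source 9.9976

Γ_L=1.000000, Γ_S=0.142857; launch V₁=10·150/350=4.285714
k=0 src: V=4.2857
k=1 load: inc=4.285714, refl=4.285714·1.000000=4.2857; V=0.000000+4.285714+4.285714=8.5714
k=2 src: inc=4.285714, refl=4.285714·0.142857=0.6122; V=4.285714+4.285714+0.612245=9.1837
k=3 load: inc=0.612245, refl=0.612245·1.000000=0.6122; V=8.571429+0.612245+0.612245=9.7959
k=4 src: inc=0.612245, refl=0.612245·0.142857=0.0875; V=9.183673+0.612245+0.087464=9.8834
k=5 load: inc=0.087464, refl=0.087464·1.000000=0.0875; V=9.795918+0.087464+0.087464=9.9708
k=6 src: inc=0.087464, refl=0.087464·0.142857=0.0125; V=9.883382+0.087464+0.012495=9.9833
k=7 load: inc=0.012495, refl=0.012495·1.000000=0.0125; V=9.970845+0.012495+0.012495=9.9958
k=8 src: inc=0.012495, refl=0.012495·0.142857=0.0018; V=9.983340+0.012495+0.001785=9.9976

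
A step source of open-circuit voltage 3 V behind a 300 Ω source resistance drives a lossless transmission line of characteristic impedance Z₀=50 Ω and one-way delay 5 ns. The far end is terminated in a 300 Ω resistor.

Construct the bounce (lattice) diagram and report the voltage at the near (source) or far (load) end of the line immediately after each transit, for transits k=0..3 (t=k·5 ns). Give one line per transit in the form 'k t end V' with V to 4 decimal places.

0 0 source 0.4286
1 5 load 0.7347
2 10 source 0.9534
3 15 load 1.1095

Γ_L=0.714286, Γ_S=0.714286; launch V₁=3·50/350=0.428571
k=0 src: V=0.4286
k=1 load: inc=0.428571, refl=0.428571·0.714286=0.3061; V=0.000000+0.428571+0.306122=0.7347
k=2 src: inc=0.306122, refl=0.306122·0.714286=0.2187; V=0.428571+0.306122+0.218659=0.9534
k=3 load: inc=0.218659, refl=0.218659·0.714286=0.1562; V=0.734694+0.218659+0.156185=1.1095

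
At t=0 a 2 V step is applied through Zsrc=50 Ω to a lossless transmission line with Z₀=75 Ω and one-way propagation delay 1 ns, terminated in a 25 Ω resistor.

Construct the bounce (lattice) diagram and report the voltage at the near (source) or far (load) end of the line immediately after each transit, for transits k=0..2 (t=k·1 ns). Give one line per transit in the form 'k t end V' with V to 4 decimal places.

0 0 source 1.2000
1 1 load 0.6000
2 2 source 0.7200

Γ_L=-0.500000, Γ_S=-0.200000; launch V₁=2·75/125=1.200000
k=0 src: V=1.2000
k=1 load: inc=1.200000, refl=1.200000·-0.500000=-0.6000; V=0.000000+1.200000+-0.600000=0.6000
k=2 src: inc=-0.600000, refl=-0.600000·-0.200000=0.1200; V=1.200000+-0.600000+0.120000=0.7200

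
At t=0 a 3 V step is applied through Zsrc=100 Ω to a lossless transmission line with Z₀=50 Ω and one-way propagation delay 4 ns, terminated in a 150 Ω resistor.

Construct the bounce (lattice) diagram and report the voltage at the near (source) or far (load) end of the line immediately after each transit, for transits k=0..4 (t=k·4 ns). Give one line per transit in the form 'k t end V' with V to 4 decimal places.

Γ_L=0.500000, Γ_S=0.333333; launch V₁=3·50/150=1.000000
k=0 src: V=1.0000
k=1 load: inc=1.000000, refl=1.000000·0.500000=0.5000; V=0.000000+1.000000+0.500000=1.5000
k=2 src: inc=0.500000, refl=0.500000·0.333333=0.1667; V=1.000000+0.500000+0.166667=1.6667
k=3 load: inc=0.166667, refl=0.166667·0.500000=0.0833; V=1.500000+0.166667+0.083333=1.7500
k=4 src: inc=0.083333, refl=0.083333·0.333333=0.0278; V=1.666667+0.083333+0.027778=1.7778

0 0 source 1.0000
1 4 load 1.5000
2 8 source 1.6667
3 12 load 1.7500
4 16 source 1.7778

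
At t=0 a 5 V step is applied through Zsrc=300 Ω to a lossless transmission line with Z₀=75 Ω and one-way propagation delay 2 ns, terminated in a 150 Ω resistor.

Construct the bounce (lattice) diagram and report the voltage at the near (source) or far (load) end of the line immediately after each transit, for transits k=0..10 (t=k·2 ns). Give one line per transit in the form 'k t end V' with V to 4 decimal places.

0 0 source 1.0000
1 2 load 1.3333
2 4 source 1.5333
3 6 load 1.6000
4 8 source 1.6400
5 10 load 1.6533
6 12 source 1.6613
7 14 load 1.6640
8 16 source 1.6656
9 18 load 1.6661
10 20 source 1.6665

Γ_L=0.333333, Γ_S=0.600000; launch V₁=5·75/375=1.000000
k=0 src: V=1.0000
k=1 load: inc=1.000000, refl=1.000000·0.333333=0.3333; V=0.000000+1.000000+0.333333=1.3333
k=2 src: inc=0.333333, refl=0.333333·0.600000=0.2000; V=1.000000+0.333333+0.200000=1.5333
k=3 load: inc=0.200000, refl=0.200000·0.333333=0.0667; V=1.333333+0.200000+0.066667=1.6000
k=4 src: inc=0.066667, refl=0.066667·0.600000=0.0400; V=1.533333+0.066667+0.040000=1.6400
k=5 load: inc=0.040000, refl=0.040000·0.333333=0.0133; V=1.600000+0.040000+0.013333=1.6533
k=6 src: inc=0.013333, refl=0.013333·0.600000=0.0080; V=1.640000+0.013333+0.008000=1.6613
k=7 load: inc=0.008000, refl=0.008000·0.333333=0.0027; V=1.653333+0.008000+0.002667=1.6640
k=8 src: inc=0.002667, refl=0.002667·0.600000=0.0016; V=1.661333+0.002667+0.001600=1.6656
k=9 load: inc=0.001600, refl=0.001600·0.333333=0.0005; V=1.664000+0.001600+0.000533=1.6661
k=10 src: inc=0.000533, refl=0.000533·0.600000=0.0003; V=1.665600+0.000533+0.000320=1.6665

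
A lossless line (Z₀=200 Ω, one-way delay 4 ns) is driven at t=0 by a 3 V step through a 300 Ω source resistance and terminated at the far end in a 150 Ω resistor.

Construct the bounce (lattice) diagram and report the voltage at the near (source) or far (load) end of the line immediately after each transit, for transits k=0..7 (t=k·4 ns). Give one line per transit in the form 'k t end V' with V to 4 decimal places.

Γ_L=-0.142857, Γ_S=0.200000; launch V₁=3·200/500=1.200000
k=0 src: V=1.2000
k=1 load: inc=1.200000, refl=1.200000·-0.142857=-0.1714; V=0.000000+1.200000+-0.171429=1.0286
k=2 src: inc=-0.171429, refl=-0.171429·0.200000=-0.0343; V=1.200000+-0.171429+-0.034286=0.9943
k=3 load: inc=-0.034286, refl=-0.034286·-0.142857=0.0049; V=1.028571+-0.034286+0.004898=0.9992
k=4 src: inc=0.004898, refl=0.004898·0.200000=0.0010; V=0.994286+0.004898+0.000980=1.0002
k=5 load: inc=0.000980, refl=0.000980·-0.142857=-0.0001; V=0.999184+0.000980+-0.000140=1.0000
k=6 src: inc=-0.000140, refl=-0.000140·0.200000=-0.0000; V=1.000163+-0.000140+-0.000028=1.0000
k=7 load: inc=-0.000028, refl=-0.000028·-0.142857=0.0000; V=1.000023+-0.000028+0.000004=1.0000

0 0 source 1.2000
1 4 load 1.0286
2 8 source 0.9943
3 12 load 0.9992
4 16 source 1.0002
5 20 load 1.0000
6 24 source 1.0000
7 28 load 1.0000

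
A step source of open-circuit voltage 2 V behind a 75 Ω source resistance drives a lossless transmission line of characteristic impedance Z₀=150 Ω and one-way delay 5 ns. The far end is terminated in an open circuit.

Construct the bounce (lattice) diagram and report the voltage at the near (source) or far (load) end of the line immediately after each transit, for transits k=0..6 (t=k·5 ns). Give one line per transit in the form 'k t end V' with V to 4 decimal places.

0 0 source 1.3333
1 5 load 2.6667
2 10 source 2.2222
3 15 load 1.7778
4 20 source 1.9259
5 25 load 2.0741
6 30 source 2.0247

Γ_L=1.000000, Γ_S=-0.333333; launch V₁=2·150/225=1.333333
k=0 src: V=1.3333
k=1 load: inc=1.333333, refl=1.333333·1.000000=1.3333; V=0.000000+1.333333+1.333333=2.6667
k=2 src: inc=1.333333, refl=1.333333·-0.333333=-0.4444; V=1.333333+1.333333+-0.444444=2.2222
k=3 load: inc=-0.444444, refl=-0.444444·1.000000=-0.4444; V=2.666667+-0.444444+-0.444444=1.7778
k=4 src: inc=-0.444444, refl=-0.444444·-0.333333=0.1481; V=2.222222+-0.444444+0.148148=1.9259
k=5 load: inc=0.148148, refl=0.148148·1.000000=0.1481; V=1.777778+0.148148+0.148148=2.0741
k=6 src: inc=0.148148, refl=0.148148·-0.333333=-0.0494; V=1.925926+0.148148+-0.049383=2.0247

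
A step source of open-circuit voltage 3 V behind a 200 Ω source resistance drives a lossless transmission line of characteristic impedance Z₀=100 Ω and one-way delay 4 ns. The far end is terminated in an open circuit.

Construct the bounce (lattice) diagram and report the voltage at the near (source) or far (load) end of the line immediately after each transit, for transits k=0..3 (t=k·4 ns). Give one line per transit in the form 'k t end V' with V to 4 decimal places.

Γ_L=1.000000, Γ_S=0.333333; launch V₁=3·100/300=1.000000
k=0 src: V=1.0000
k=1 load: inc=1.000000, refl=1.000000·1.000000=1.0000; V=0.000000+1.000000+1.000000=2.0000
k=2 src: inc=1.000000, refl=1.000000·0.333333=0.3333; V=1.000000+1.000000+0.333333=2.3333
k=3 load: inc=0.333333, refl=0.333333·1.000000=0.3333; V=2.000000+0.333333+0.333333=2.6667

0 0 source 1.0000
1 4 load 2.0000
2 8 source 2.3333
3 12 load 2.6667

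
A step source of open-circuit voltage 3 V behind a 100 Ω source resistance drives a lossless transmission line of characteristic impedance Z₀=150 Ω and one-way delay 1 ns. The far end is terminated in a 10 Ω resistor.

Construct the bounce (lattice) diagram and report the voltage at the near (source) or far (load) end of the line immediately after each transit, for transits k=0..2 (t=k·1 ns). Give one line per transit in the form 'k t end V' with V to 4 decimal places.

Γ_L=-0.875000, Γ_S=-0.200000; launch V₁=3·150/250=1.800000
k=0 src: V=1.8000
k=1 load: inc=1.800000, refl=1.800000·-0.875000=-1.5750; V=0.000000+1.800000+-1.575000=0.2250
k=2 src: inc=-1.575000, refl=-1.575000·-0.200000=0.3150; V=1.800000+-1.575000+0.315000=0.5400

0 0 source 1.8000
1 1 load 0.2250
2 2 source 0.5400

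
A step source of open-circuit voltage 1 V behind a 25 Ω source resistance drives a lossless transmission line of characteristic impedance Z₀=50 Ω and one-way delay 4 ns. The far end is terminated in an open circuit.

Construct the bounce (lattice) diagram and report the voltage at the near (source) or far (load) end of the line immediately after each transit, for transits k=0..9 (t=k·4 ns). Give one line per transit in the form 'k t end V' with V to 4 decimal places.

0 0 source 0.6667
1 4 load 1.3333
2 8 source 1.1111
3 12 load 0.8889
4 16 source 0.9630
5 20 load 1.0370
6 24 source 1.0123
7 28 load 0.9877
8 32 source 0.9959
9 36 load 1.0041

Γ_L=1.000000, Γ_S=-0.333333; launch V₁=1·50/75=0.666667
k=0 src: V=0.6667
k=1 load: inc=0.666667, refl=0.666667·1.000000=0.6667; V=0.000000+0.666667+0.666667=1.3333
k=2 src: inc=0.666667, refl=0.666667·-0.333333=-0.2222; V=0.666667+0.666667+-0.222222=1.1111
k=3 load: inc=-0.222222, refl=-0.222222·1.000000=-0.2222; V=1.333333+-0.222222+-0.222222=0.8889
k=4 src: inc=-0.222222, refl=-0.222222·-0.333333=0.0741; V=1.111111+-0.222222+0.074074=0.9630
k=5 load: inc=0.074074, refl=0.074074·1.000000=0.0741; V=0.888889+0.074074+0.074074=1.0370
k=6 src: inc=0.074074, refl=0.074074·-0.333333=-0.0247; V=0.962963+0.074074+-0.024691=1.0123
k=7 load: inc=-0.024691, refl=-0.024691·1.000000=-0.0247; V=1.037037+-0.024691+-0.024691=0.9877
k=8 src: inc=-0.024691, refl=-0.024691·-0.333333=0.0082; V=1.012346+-0.024691+0.008230=0.9959
k=9 load: inc=0.008230, refl=0.008230·1.000000=0.0082; V=0.987654+0.008230+0.008230=1.0041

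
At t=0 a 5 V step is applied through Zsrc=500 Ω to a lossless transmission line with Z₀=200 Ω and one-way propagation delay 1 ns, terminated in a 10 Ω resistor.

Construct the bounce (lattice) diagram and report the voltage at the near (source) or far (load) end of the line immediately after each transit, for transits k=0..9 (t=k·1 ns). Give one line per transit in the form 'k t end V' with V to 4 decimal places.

Γ_L=-0.904762, Γ_S=0.428571; launch V₁=5·200/700=1.428571
k=0 src: V=1.4286
k=1 load: inc=1.428571, refl=1.428571·-0.904762=-1.2925; V=0.000000+1.428571+-1.292517=0.1361
k=2 src: inc=-1.292517, refl=-1.292517·0.428571=-0.5539; V=1.428571+-1.292517+-0.553936=-0.4179
k=3 load: inc=-0.553936, refl=-0.553936·-0.904762=0.5012; V=0.136054+-0.553936+0.501180=0.0833
k=4 src: inc=0.501180, refl=0.501180·0.428571=0.2148; V=-0.417881+0.501180+0.214791=0.2981
k=5 load: inc=0.214791, refl=0.214791·-0.904762=-0.1943; V=0.083299+0.214791+-0.194335=0.1038
k=6 src: inc=-0.194335, refl=-0.194335·0.428571=-0.0833; V=0.298090+-0.194335+-0.083286=0.0205
k=7 load: inc=-0.083286, refl=-0.083286·-0.904762=0.0754; V=0.103755+-0.083286+0.075354=0.0958
k=8 src: inc=0.075354, refl=0.075354·0.428571=0.0323; V=0.020468+0.075354+0.032295=0.1281
k=9 load: inc=0.032295, refl=0.032295·-0.904762=-0.0292; V=0.095823+0.032295+-0.029219=0.0989

0 0 source 1.4286
1 1 load 0.1361
2 2 source -0.4179
3 3 load 0.0833
4 4 source 0.2981
5 5 load 0.1038
6 6 source 0.0205
7 7 load 0.0958
8 8 source 0.1281
9 9 load 0.0989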